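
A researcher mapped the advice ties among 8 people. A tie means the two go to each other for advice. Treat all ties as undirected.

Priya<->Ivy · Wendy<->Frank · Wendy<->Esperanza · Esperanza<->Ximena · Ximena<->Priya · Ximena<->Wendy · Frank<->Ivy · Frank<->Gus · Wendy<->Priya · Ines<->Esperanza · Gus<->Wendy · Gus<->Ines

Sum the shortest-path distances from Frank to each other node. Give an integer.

11

Distances from Frank: Esperanza:2, Gus:1, Ines:2, Ivy:1, Priya:2, Wendy:1, Ximena:2.
Sum = 2 + 1 + 2 + 1 + 2 + 1 + 2 = 11.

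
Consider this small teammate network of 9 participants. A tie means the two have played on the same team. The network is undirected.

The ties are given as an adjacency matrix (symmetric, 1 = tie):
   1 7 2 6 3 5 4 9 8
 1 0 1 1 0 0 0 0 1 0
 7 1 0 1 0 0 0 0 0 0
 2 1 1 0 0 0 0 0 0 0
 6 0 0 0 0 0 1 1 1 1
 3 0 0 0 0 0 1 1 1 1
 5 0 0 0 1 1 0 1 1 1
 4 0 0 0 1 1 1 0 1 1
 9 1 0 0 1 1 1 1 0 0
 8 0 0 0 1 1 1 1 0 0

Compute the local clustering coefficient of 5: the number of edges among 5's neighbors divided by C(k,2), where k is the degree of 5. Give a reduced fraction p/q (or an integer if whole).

4/5

5's neighbors: 3, 4, 6, 8, and 9 (k = 5).
Possible neighbor pairs: C(5,2) = 10. Edges among them: 3–4, 3–8, 3–9, 4–6, 4–8, 4–9, 6–8, 6–9 → e = 8.
Clustering(5) = 8/10 = 4/5.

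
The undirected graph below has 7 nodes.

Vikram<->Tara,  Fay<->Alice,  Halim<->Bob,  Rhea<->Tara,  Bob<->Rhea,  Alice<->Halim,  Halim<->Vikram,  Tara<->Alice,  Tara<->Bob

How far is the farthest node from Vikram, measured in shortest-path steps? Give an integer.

3

Distances from Vikram: Alice:2, Bob:2, Fay:3, Halim:1, Rhea:2, Tara:1.
The largest is 3 (to Fay), so the eccentricity of Vikram is 3.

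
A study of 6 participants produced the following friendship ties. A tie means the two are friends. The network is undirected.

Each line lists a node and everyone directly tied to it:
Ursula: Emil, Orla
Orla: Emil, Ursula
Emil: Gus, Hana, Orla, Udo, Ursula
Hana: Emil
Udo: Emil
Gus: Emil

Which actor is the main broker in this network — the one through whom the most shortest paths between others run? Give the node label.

Emil

Unnormalized betweenness of each node: Emil:9, Gus:0, Hana:0, Orla:0, Udo:0, Ursula:0.
Emil has the largest value, 9, making it the main broker — the node through which the most shortest paths run.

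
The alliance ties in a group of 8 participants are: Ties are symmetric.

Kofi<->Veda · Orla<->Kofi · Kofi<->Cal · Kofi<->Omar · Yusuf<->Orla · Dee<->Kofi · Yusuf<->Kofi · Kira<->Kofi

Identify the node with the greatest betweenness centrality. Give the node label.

Unnormalized betweenness of each node: Cal:0, Dee:0, Kira:0, Kofi:20, Omar:0, Orla:0, Veda:0, Yusuf:0.
Kofi has the largest value, 20, making it the main broker — the node through which the most shortest paths run.

Kofi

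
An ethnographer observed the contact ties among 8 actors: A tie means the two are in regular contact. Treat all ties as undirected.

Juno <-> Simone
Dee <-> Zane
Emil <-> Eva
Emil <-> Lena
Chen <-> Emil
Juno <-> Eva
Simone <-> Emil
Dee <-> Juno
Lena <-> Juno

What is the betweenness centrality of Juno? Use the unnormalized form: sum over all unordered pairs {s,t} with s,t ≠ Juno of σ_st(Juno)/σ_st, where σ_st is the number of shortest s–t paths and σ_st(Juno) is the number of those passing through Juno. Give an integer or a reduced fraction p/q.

23/2

Pairs whose geodesics pass through Juno — Eva–Dee: 1; Eva–Lena: 1/2; Eva–Simone: 1/2; Eva–Zane: 1; Dee–Chen: 3/3; Dee–Lena: 1; Dee–Simone: 1; Dee–Emil: 3/3; Chen–Zane: 3/3; Lena–Simone: 1/2; Lena–Zane: 1; Simone–Zane: 1; Emil–Zane: 3/3.
All other pairs contribute 0.
Summing the contributions gives betweenness(Juno) = 23/2.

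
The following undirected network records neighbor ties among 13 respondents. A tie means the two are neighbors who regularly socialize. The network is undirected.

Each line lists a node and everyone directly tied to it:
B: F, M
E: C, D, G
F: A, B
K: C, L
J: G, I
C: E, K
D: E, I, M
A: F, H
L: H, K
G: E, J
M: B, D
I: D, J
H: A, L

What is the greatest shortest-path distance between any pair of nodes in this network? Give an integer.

6

Eccentricity of each node (its greatest distance to any other): A:6, B:5, C:5, D:5, E:5, F:5, G:6, H:6, I:6, J:6, K:5, L:5, M:5.
The maximum eccentricity is 6, realized for instance by the pair H–I via H – L – K – C – E – D – I. So the diameter is 6.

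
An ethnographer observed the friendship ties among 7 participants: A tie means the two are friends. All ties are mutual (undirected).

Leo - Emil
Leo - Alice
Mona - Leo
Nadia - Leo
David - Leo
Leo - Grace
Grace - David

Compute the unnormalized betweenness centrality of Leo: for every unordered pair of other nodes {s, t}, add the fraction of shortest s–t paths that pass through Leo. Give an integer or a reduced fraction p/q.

14

Pairs whose geodesics pass through Leo — Grace–Emil: 1; Grace–Mona: 1; Grace–Nadia: 1; Grace–Alice: 1; David–Emil: 1; David–Mona: 1; David–Nadia: 1; David–Alice: 1; Emil–Mona: 1; Emil–Nadia: 1; Emil–Alice: 1; Mona–Nadia: 1; Mona–Alice: 1; Nadia–Alice: 1.
All other pairs contribute 0.
Summing the contributions gives betweenness(Leo) = 14.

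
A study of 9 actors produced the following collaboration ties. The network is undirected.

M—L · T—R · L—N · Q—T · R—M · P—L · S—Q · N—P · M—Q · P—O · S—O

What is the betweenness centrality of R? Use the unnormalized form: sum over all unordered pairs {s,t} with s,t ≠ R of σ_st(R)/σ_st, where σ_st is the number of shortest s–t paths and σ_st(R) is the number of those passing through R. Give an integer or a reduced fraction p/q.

Pairs whose geodesics pass through R — T–P: 1/3; T–N: 1/2; T–L: 1/2; T–M: 1/2.
All other pairs contribute 0.
Summing the contributions gives betweenness(R) = 11/6.

11/6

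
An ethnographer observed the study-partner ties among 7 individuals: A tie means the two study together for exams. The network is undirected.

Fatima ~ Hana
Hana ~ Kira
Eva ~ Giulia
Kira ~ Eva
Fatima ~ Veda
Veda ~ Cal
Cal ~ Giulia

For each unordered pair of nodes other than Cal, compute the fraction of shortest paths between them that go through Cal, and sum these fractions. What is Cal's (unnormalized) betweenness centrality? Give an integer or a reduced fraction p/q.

Pairs whose geodesics pass through Cal — Veda–Giulia: 1; Veda–Eva: 1; Giulia–Fatima: 1.
All other pairs contribute 0.
Summing the contributions gives betweenness(Cal) = 3.

3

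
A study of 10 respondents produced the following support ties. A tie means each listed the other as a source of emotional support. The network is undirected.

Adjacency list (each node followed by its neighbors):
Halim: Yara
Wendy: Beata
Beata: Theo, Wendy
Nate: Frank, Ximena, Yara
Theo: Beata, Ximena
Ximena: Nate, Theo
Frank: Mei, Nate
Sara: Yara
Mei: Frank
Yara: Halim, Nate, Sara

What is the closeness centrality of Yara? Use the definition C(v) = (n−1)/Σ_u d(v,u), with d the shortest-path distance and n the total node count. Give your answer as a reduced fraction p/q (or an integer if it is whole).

9/22

Distances from Yara: Beata:4, Frank:2, Halim:1, Mei:3, Nate:1, Sara:1, Theo:3, Wendy:5, Ximena:2. Sum = 22.
n = 10, so closeness = 9/22.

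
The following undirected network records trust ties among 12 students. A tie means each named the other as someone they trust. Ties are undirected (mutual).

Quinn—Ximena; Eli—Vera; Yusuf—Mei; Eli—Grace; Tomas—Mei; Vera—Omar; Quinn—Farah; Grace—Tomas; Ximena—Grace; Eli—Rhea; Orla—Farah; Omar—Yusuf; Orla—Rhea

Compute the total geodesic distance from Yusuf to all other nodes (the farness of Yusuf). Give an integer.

Distances from Yusuf: Eli:3, Farah:6, Grace:3, Mei:1, Omar:1, Orla:5, Quinn:5, Rhea:4, Tomas:2, Vera:2, Ximena:4.
Sum = 3 + 6 + 3 + 1 + 1 + 5 + 5 + 4 + 2 + 2 + 4 = 36.

36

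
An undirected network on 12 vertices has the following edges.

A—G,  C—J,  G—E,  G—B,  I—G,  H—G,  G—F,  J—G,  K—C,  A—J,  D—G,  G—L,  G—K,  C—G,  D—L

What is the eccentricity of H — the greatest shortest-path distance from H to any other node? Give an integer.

Distances from H: A:2, B:2, C:2, D:2, E:2, F:2, G:1, I:2, J:2, K:2, L:2.
The largest is 2 (to I, K, E, D, A, J, C, F, B, and L), so the eccentricity of H is 2.

2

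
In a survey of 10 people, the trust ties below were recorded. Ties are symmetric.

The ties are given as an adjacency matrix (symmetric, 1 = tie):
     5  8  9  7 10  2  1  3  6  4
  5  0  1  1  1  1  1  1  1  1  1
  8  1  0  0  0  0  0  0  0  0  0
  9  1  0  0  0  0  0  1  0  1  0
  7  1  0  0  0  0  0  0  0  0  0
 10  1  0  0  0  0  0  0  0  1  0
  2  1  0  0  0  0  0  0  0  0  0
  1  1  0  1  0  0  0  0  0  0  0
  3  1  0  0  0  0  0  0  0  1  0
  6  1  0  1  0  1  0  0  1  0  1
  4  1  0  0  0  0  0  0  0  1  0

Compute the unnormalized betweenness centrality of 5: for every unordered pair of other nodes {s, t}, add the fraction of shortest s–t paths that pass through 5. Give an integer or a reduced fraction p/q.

55/2

Pairs whose geodesics pass through 5 — 8–9: 1; 8–7: 1; 8–10: 1; 8–2: 1; 8–1: 1; 8–3: 1; 8–6: 1; 8–4: 1; 9–7: 1; 9–10: 1/2; 9–2: 1; 9–3: 1/2; 9–4: 1/2; 7–10: 1 … (+17 more pairs).
All other pairs contribute 0.
Summing the contributions gives betweenness(5) = 55/2.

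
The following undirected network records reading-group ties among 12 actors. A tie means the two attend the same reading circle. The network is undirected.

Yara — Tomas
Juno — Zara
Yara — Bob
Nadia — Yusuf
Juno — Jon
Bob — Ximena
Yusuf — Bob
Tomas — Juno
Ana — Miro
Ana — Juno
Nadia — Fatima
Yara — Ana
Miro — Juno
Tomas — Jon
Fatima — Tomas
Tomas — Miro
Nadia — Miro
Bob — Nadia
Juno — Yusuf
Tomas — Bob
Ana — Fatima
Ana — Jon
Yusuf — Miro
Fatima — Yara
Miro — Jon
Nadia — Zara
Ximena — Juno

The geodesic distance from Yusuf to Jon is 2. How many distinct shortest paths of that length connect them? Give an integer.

The shortest distance is 2. The length-2 paths are: Yusuf–Juno–Jon; Yusuf–Miro–Jon.
That gives 2 distinct shortest paths.

2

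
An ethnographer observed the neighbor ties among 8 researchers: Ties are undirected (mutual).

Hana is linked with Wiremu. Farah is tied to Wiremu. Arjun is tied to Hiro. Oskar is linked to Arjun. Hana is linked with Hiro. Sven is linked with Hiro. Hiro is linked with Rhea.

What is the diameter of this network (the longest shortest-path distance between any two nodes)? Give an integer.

5

Eccentricity of each node (its greatest distance to any other): Arjun:4, Farah:5, Hana:3, Hiro:3, Oskar:5, Rhea:4, Sven:4, Wiremu:4.
The maximum eccentricity is 5, realized for instance by the pair Farah–Oskar via Farah – Wiremu – Hana – Hiro – Arjun – Oskar. So the diameter is 5.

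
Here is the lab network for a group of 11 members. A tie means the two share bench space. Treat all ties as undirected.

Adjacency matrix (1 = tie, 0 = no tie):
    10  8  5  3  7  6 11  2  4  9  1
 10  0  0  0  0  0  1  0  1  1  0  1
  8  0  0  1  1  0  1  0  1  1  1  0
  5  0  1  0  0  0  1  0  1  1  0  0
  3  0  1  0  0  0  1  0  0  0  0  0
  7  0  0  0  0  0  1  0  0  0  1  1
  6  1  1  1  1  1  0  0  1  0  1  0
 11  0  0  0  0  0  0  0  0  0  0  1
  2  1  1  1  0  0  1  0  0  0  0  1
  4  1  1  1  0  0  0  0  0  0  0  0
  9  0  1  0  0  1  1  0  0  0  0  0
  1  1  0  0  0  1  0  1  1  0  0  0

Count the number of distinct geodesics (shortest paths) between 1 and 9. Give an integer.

The shortest distance is 2, and the only length-2 path is 1–7–9. So there is exactly 1 shortest path.

1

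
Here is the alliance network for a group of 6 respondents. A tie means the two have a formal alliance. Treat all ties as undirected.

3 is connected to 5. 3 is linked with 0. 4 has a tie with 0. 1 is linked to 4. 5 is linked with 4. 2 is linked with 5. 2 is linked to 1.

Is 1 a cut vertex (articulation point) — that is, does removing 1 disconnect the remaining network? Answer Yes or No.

No

Even without 1, every remaining node can still reach every other (the residual graph is connected), so 1 is not a cut vertex.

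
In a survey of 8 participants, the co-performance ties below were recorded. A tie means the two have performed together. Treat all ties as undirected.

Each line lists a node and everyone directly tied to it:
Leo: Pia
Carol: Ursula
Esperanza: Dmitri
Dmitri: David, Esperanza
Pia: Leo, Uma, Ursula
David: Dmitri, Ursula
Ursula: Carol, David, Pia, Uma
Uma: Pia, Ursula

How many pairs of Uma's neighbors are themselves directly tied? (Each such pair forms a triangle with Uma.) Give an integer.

1

Uma's neighbors: Pia and Ursula.
Neighbor pairs that are themselves tied: Uma–Pia–Ursula. Each forms one triangle with Uma, for 1 in total.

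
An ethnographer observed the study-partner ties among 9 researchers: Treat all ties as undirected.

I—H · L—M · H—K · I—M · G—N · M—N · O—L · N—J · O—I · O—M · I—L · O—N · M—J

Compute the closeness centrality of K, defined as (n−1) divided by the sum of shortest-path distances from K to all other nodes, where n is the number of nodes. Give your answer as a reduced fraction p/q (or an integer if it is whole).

8/25

Distances from K: G:5, H:1, I:2, J:4, L:3, M:3, N:4, O:3. Sum = 25.
n = 9, so closeness = 8/25.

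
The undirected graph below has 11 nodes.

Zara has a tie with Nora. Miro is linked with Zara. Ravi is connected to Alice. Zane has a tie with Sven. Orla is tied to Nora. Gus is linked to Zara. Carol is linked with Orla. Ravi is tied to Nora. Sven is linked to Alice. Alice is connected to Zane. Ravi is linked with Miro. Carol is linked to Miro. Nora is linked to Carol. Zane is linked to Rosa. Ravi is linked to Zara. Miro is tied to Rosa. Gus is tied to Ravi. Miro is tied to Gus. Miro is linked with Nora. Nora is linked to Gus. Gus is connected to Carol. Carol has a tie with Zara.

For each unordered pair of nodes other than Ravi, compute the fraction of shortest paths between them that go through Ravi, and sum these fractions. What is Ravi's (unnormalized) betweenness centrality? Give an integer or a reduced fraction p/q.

197/15

Pairs whose geodesics pass through Ravi — Sven–Miro: 1/2; Sven–Orla: 1; Sven–Zara: 1; Sven–Nora: 1; Sven–Carol: 4/5; Sven–Gus: 1; Alice–Miro: 1; Alice–Orla: 1; Alice–Zara: 1; Alice–Nora: 1; Alice–Carol: 4/4; Alice–Gus: 1; Zane–Orla: 1/3; Zane–Zara: 1/2 … (+2 more pairs).
All other pairs contribute 0.
Summing the contributions gives betweenness(Ravi) = 197/15.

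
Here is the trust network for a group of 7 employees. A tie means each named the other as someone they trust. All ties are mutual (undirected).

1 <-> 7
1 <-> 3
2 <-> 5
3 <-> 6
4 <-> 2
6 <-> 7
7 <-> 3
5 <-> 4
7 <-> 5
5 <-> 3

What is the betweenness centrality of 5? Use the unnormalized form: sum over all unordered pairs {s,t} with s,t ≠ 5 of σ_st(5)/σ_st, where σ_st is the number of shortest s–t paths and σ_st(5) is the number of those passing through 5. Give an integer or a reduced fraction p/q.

8

Pairs whose geodesics pass through 5 — 4–1: 2/2; 4–6: 2/2; 4–3: 1; 4–7: 1; 2–1: 2/2; 2–6: 2/2; 2–3: 1; 2–7: 1.
All other pairs contribute 0.
Summing the contributions gives betweenness(5) = 8.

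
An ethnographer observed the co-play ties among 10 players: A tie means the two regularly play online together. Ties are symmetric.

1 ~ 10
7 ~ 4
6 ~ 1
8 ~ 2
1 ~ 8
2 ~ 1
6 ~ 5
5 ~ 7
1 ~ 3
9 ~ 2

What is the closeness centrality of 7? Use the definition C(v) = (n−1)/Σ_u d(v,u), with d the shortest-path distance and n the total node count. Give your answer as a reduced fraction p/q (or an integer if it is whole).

Distances from 7: 1:3, 2:4, 3:4, 4:1, 5:1, 6:2, 8:4, 9:5, 10:4. Sum = 28.
n = 10, so closeness = 9/28.

9/28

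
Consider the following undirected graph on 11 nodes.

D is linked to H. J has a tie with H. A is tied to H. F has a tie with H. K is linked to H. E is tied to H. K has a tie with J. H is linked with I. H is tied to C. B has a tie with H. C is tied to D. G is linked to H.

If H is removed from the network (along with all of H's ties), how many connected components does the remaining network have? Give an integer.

8

Without H, the remaining ties split the others into: {J, K}; {C, D}; {G}; {B}; {F}; {E}; {A}; {I}.
That's 8 separate components.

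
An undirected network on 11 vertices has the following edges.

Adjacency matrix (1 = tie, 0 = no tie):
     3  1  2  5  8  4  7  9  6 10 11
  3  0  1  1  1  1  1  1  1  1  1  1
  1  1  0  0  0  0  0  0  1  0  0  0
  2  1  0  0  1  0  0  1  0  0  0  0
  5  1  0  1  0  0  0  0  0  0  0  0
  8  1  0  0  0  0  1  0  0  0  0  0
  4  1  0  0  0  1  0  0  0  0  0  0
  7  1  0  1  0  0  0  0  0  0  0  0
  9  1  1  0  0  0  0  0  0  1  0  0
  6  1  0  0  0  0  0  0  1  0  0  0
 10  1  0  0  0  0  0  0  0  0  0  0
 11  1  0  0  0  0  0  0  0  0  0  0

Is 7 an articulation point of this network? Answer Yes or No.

Even without 7, every remaining node can still reach every other (the residual graph is connected), so 7 is not a cut vertex.

No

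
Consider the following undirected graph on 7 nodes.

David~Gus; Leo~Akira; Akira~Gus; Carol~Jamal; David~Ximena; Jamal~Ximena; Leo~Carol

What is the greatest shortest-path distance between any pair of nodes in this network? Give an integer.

3

Eccentricity of each node (its greatest distance to any other): Akira:3, Carol:3, David:3, Gus:3, Jamal:3, Leo:3, Ximena:3.
The maximum eccentricity is 3, realized for instance by the pair Akira–Ximena via Akira – Gus – David – Ximena. So the diameter is 3.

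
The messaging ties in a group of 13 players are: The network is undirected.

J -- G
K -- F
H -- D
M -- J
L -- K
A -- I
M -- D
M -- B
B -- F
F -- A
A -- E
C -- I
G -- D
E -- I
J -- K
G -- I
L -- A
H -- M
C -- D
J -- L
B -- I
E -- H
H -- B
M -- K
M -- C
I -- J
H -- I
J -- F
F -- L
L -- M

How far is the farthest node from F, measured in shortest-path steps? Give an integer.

Distances from F: A:1, B:1, C:3, D:3, E:2, G:2, H:2, I:2, J:1, K:1, L:1, M:2.
The largest is 3 (to C and D), so the eccentricity of F is 3.

3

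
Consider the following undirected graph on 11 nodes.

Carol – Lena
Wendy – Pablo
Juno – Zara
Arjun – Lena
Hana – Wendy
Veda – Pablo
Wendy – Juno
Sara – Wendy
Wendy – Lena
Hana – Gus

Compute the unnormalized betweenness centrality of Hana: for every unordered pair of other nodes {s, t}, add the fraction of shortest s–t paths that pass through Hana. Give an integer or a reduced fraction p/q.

Pairs whose geodesics pass through Hana — Wendy–Gus: 1; Gus–Lena: 1; Gus–Arjun: 1; Gus–Veda: 1; Gus–Juno: 1; Gus–Pablo: 1; Gus–Carol: 1; Gus–Zara: 1; Gus–Sara: 1.
All other pairs contribute 0.
Summing the contributions gives betweenness(Hana) = 9.

9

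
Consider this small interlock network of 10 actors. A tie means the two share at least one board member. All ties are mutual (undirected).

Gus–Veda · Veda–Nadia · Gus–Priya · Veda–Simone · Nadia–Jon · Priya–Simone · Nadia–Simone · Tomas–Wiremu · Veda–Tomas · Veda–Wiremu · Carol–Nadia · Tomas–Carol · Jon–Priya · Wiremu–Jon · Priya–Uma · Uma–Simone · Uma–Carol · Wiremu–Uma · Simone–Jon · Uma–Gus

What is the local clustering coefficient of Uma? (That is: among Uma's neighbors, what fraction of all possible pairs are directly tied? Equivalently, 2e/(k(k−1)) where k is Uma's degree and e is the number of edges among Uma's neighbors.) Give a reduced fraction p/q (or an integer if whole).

1/5

Uma's neighbors: Carol, Gus, Priya, Simone, and Wiremu (k = 5).
Possible neighbor pairs: C(5,2) = 10. Edges among them: Gus–Priya, Priya–Simone → e = 2.
Clustering(Uma) = 2/10 = 1/5.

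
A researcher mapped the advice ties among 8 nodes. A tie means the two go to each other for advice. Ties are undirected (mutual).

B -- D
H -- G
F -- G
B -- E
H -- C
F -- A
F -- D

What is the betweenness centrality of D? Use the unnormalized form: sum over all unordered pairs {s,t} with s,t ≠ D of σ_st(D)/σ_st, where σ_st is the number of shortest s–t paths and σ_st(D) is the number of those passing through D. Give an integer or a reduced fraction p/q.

10

Pairs whose geodesics pass through D — E–A: 1; E–C: 1; E–F: 1; E–H: 1; E–G: 1; A–B: 1; C–B: 1; F–B: 1; H–B: 1; G–B: 1.
All other pairs contribute 0.
Summing the contributions gives betweenness(D) = 10.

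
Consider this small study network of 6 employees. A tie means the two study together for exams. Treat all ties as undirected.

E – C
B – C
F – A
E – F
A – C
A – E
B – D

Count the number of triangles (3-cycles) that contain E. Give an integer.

E's neighbors: A, C, and F.
Neighbor pairs that are themselves tied: E–A–C; E–A–F. Each forms one triangle with E, for 2 in total.

2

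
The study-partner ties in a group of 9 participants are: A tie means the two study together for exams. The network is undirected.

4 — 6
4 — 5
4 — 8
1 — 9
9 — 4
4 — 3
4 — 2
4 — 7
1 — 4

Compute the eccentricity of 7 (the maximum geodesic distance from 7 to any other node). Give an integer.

Distances from 7: 1:2, 2:2, 3:2, 4:1, 5:2, 6:2, 8:2, 9:2.
The largest is 2 (to 9, 2, 3, 5, 6, 1, and 8), so the eccentricity of 7 is 2.

2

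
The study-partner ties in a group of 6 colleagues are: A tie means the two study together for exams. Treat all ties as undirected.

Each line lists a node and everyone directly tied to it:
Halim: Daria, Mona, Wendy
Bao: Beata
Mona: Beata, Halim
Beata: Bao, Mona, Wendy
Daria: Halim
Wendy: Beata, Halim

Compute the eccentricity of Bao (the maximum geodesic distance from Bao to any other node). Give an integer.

Distances from Bao: Beata:1, Daria:4, Halim:3, Mona:2, Wendy:2.
The largest is 4 (to Daria), so the eccentricity of Bao is 4.

4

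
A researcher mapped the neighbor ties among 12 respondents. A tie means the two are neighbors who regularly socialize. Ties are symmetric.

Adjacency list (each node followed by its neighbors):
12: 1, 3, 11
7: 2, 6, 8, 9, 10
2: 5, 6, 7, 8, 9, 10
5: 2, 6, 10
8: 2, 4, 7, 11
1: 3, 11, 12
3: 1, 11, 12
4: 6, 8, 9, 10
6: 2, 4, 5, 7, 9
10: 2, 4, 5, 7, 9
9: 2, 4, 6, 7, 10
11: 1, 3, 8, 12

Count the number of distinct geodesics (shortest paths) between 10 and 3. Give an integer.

3

The shortest distance is 4. The length-4 paths are: 10–2–8–11–3; 10–4–8–11–3; 10–7–8–11–3.
That gives 3 distinct shortest paths.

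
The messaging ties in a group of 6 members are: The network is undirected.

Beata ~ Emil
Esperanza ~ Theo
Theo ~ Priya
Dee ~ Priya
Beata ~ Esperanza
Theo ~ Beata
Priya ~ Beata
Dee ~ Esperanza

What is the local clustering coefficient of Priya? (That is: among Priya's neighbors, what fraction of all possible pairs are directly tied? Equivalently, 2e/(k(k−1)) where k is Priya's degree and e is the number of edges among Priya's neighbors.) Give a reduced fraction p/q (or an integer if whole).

1/3

Priya's neighbors: Beata, Dee, and Theo (k = 3).
Possible neighbor pairs: C(3,2) = 3. Edges among them: Beata–Theo → e = 1.
Clustering(Priya) = 1/3.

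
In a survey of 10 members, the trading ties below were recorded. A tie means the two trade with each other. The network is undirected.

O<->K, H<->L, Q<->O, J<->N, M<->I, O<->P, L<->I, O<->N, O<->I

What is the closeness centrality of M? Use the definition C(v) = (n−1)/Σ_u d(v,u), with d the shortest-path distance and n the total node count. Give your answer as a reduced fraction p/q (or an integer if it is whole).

3/8

Distances from M: H:3, I:1, J:4, K:3, L:2, N:3, O:2, P:3, Q:3. Sum = 24.
n = 10, so closeness = 9/24 = 3/8.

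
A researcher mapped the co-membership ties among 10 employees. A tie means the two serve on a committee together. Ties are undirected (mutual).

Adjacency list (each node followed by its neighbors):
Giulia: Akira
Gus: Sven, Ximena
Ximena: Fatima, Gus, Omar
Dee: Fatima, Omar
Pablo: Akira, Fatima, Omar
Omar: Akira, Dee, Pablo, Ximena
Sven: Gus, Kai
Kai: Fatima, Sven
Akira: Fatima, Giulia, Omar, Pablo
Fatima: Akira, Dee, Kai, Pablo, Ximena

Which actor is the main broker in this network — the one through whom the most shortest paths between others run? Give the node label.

Fatima

Unnormalized betweenness of each node: Akira:17/2, Dee:1/2, Fatima:31/2, Giulia:0, Gus:2, Kai:5, Omar:11/2, Pablo:1/2, Sven:1, Ximena:15/2.
Fatima has the largest value, 31/2, making it the main broker — the node through which the most shortest paths run.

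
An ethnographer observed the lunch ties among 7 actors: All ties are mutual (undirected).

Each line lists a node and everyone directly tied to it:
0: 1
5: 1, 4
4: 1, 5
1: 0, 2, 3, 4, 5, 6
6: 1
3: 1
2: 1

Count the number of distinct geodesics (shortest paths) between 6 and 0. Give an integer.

1

The shortest distance is 2, and the only length-2 path is 6–1–0. So there is exactly 1 shortest path.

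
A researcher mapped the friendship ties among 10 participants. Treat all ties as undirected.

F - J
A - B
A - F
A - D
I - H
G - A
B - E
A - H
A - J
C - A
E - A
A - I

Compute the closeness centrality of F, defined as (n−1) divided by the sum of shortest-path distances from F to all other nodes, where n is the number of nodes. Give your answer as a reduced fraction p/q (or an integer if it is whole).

9/16

Distances from F: A:1, B:2, C:2, D:2, E:2, G:2, H:2, I:2, J:1. Sum = 16.
n = 10, so closeness = 9/16.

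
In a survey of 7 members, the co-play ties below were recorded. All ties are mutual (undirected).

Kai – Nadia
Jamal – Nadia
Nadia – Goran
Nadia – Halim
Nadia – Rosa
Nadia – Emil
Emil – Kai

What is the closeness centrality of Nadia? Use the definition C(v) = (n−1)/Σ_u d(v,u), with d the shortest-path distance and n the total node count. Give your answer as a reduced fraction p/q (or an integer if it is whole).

1

Distances from Nadia: Emil:1, Goran:1, Halim:1, Jamal:1, Kai:1, Rosa:1. Sum = 6.
n = 7, so closeness = 6/6 = 1.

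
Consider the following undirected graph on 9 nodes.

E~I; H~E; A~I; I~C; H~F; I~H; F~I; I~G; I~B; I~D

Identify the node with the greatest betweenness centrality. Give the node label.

Unnormalized betweenness of each node: A:0, B:0, C:0, D:0, E:0, F:0, G:0, H:1/2, I:51/2.
I has the largest value, 51/2, making it the main broker — the node through which the most shortest paths run.

I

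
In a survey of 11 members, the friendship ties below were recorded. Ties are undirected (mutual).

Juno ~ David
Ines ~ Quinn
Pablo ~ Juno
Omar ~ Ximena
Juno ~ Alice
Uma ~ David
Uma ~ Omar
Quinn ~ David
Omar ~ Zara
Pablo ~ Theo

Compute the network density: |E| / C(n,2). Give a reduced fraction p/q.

2/11

There are 10 edges and 11 nodes, so the maximum possible is C(11,2) = 55.
Density = 10/55 = 2/11.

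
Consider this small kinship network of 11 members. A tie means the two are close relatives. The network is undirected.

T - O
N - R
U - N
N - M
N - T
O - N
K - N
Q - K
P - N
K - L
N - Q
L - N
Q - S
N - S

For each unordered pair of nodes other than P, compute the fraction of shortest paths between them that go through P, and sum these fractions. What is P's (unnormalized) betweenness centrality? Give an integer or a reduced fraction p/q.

No shortest path between any pair of other nodes passes through P.
Summing the contributions gives betweenness(P) = 0.

0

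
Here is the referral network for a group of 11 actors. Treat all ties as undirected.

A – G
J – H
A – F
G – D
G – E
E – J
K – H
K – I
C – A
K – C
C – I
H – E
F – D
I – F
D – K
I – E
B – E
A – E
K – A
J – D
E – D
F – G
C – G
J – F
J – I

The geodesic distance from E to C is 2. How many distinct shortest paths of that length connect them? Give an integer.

3

The shortest distance is 2. The length-2 paths are: E–A–C; E–G–C; E–I–C.
That gives 3 distinct shortest paths.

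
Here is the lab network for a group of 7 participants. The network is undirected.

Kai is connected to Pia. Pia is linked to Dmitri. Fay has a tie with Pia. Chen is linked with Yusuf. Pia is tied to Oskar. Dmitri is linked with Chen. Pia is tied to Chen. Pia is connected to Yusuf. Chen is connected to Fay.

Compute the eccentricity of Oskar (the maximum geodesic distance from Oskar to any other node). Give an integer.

2

Distances from Oskar: Chen:2, Dmitri:2, Fay:2, Kai:2, Pia:1, Yusuf:2.
The largest is 2 (to Yusuf, Kai, Dmitri, Fay, and Chen), so the eccentricity of Oskar is 2.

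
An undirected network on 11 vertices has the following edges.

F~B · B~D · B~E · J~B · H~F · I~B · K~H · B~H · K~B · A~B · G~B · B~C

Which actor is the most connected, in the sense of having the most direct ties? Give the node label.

Degrees — A:1, B:10, C:1, D:1, E:1, F:2, G:1, H:3, I:1, J:1, K:2.
The maximum is 10, attained only by B.

B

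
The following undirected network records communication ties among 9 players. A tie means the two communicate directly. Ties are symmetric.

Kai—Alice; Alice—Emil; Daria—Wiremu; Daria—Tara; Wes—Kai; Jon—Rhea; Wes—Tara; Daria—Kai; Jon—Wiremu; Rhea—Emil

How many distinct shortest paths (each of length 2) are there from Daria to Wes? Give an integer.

The shortest distance is 2. The length-2 paths are: Daria–Tara–Wes; Daria–Kai–Wes.
That gives 2 distinct shortest paths.

2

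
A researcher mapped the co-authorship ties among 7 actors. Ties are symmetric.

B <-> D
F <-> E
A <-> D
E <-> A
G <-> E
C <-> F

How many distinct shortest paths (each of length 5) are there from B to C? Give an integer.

1

The shortest distance is 5, and the only length-5 path is B–D–A–E–F–C. So there is exactly 1 shortest path.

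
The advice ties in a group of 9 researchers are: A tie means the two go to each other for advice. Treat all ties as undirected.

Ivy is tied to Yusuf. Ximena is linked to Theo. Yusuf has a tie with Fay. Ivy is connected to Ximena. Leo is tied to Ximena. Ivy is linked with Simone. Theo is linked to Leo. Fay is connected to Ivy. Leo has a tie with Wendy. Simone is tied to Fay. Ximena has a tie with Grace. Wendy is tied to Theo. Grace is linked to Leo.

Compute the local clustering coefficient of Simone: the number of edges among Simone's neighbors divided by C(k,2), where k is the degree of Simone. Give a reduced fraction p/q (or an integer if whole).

1

Simone's neighbors: Fay and Ivy (k = 2).
Possible neighbor pairs: C(2,2) = 1. Edges among them: Fay–Ivy → e = 1.
Clustering(Simone) = 1/1.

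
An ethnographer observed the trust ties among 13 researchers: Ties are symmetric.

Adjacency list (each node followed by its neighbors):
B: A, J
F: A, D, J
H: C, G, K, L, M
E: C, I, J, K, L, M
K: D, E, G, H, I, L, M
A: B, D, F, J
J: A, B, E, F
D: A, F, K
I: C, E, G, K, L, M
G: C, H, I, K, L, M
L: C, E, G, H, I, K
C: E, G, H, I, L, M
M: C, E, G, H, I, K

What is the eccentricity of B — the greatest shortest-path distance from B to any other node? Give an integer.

Distances from B: A:1, C:3, D:2, E:2, F:2, G:4, H:4, I:3, J:1, K:3, L:3, M:3.
The largest is 4 (to G and H), so the eccentricity of B is 4.

4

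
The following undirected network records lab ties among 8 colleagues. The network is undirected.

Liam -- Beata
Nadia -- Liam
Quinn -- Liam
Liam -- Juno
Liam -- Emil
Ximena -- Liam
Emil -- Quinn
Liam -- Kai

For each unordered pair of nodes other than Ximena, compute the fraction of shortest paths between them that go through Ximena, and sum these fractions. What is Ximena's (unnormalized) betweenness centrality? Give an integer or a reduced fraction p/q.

0

No shortest path between any pair of other nodes passes through Ximena.
Summing the contributions gives betweenness(Ximena) = 0.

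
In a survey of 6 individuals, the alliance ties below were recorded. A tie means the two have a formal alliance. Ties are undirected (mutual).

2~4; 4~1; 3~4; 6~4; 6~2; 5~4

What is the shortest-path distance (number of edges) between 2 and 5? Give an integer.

One shortest route is 2 – 4 – 5, which uses 2 edges, and 2 and 5 are not directly tied, so nothing shorter exists. So d(2,5) = 2.

2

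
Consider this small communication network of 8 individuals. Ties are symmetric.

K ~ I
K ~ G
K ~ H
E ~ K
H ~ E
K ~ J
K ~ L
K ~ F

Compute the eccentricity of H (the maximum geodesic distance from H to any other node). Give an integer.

2

Distances from H: E:1, F:2, G:2, I:2, J:2, K:1, L:2.
The largest is 2 (to G, F, L, I, and J), so the eccentricity of H is 2.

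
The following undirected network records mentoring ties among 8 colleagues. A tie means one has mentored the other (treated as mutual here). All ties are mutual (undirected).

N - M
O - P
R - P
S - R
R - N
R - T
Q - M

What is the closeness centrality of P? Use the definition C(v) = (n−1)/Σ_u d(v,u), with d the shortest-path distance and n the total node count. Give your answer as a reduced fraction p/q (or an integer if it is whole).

Distances from P: M:3, N:2, O:1, Q:4, R:1, S:2, T:2. Sum = 15.
n = 8, so closeness = 7/15.

7/15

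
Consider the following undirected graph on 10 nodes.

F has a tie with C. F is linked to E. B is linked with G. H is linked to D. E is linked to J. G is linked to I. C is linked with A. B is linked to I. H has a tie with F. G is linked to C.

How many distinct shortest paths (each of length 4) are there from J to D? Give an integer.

1

The shortest distance is 4, and the only length-4 path is J–E–F–H–D. So there is exactly 1 shortest path.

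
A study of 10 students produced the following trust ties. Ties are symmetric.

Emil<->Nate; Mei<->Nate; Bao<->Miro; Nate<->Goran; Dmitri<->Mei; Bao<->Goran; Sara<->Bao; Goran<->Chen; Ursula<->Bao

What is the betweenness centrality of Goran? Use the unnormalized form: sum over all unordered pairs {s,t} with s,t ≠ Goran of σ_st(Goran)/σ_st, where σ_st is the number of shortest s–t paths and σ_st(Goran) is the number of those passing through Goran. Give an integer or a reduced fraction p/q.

24

Pairs whose geodesics pass through Goran — Ursula–Chen: 1; Ursula–Nate: 1; Ursula–Mei: 1; Ursula–Emil: 1; Ursula–Dmitri: 1; Chen–Bao: 1; Chen–Miro: 1; Chen–Nate: 1; Chen–Sara: 1; Chen–Mei: 1; Chen–Emil: 1; Chen–Dmitri: 1; Bao–Nate: 1; Bao–Mei: 1 … (+10 more pairs).
All other pairs contribute 0.
Summing the contributions gives betweenness(Goran) = 24.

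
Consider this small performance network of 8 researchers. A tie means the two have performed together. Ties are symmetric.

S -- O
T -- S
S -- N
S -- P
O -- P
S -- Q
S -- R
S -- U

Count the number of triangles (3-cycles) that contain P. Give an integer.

1

P's neighbors: O and S.
Neighbor pairs that are themselves tied: P–O–S. Each forms one triangle with P, for 1 in total.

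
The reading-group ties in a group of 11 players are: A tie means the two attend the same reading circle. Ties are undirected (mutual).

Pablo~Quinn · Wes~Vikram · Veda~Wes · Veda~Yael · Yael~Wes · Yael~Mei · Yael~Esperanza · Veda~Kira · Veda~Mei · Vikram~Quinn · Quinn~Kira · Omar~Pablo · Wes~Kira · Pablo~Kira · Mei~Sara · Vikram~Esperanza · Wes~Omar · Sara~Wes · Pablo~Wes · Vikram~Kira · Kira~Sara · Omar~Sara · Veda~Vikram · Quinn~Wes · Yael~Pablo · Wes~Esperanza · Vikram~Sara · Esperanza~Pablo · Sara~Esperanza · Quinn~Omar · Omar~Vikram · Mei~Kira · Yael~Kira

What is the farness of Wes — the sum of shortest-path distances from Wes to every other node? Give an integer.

Distances from Wes: Esperanza:1, Kira:1, Mei:2, Omar:1, Pablo:1, Quinn:1, Sara:1, Veda:1, Vikram:1, Yael:1.
Sum = 1 + 1 + 2 + 1 + 1 + 1 + 1 + 1 + 1 + 1 = 11.

11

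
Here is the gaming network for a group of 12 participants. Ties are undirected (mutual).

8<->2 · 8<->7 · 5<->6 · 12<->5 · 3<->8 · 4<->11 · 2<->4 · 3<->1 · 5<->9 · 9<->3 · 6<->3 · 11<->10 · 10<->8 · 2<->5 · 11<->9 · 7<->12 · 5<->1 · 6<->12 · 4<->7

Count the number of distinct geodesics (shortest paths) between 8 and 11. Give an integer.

1

The shortest distance is 2, and the only length-2 path is 8–10–11. So there is exactly 1 shortest path.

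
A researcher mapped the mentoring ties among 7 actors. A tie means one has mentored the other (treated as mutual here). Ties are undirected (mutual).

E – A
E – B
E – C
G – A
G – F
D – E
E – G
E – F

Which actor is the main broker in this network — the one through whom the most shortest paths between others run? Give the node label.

Unnormalized betweenness of each node: A:0, B:0, C:0, D:0, E:25/2, F:0, G:1/2.
E has the largest value, 25/2, making it the main broker — the node through which the most shortest paths run.

E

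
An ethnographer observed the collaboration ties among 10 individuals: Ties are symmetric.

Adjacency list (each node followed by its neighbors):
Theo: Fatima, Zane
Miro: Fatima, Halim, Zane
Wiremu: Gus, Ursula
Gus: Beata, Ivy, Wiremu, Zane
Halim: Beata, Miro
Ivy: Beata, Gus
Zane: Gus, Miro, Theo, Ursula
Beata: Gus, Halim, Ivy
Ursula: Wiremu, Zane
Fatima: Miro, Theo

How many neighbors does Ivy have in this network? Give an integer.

Ivy is directly tied to Beata and Gus. That is 2 neighbors, so the degree of Ivy is 2.

2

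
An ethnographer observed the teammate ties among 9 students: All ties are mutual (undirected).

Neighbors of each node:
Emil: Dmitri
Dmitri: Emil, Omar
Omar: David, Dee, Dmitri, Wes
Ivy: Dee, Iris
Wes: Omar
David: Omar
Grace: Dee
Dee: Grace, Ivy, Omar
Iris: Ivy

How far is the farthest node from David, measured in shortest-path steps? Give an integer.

4

Distances from David: Dee:2, Dmitri:2, Emil:3, Grace:3, Iris:4, Ivy:3, Omar:1, Wes:2.
The largest is 4 (to Iris), so the eccentricity of David is 4.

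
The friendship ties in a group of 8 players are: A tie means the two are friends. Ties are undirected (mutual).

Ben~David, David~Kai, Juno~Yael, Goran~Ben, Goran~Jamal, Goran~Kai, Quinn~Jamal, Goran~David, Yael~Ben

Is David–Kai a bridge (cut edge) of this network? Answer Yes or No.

Even without that edge, David still reaches Kai via David – Goran – Kai, so the network stays connected. Not a bridge.

No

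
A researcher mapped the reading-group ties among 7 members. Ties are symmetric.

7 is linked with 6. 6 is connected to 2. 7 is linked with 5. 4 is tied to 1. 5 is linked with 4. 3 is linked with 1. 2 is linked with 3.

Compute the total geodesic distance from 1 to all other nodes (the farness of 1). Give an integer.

Distances from 1: 2:2, 3:1, 4:1, 5:2, 6:3, 7:3.
Sum = 2 + 1 + 1 + 2 + 3 + 3 = 12.

12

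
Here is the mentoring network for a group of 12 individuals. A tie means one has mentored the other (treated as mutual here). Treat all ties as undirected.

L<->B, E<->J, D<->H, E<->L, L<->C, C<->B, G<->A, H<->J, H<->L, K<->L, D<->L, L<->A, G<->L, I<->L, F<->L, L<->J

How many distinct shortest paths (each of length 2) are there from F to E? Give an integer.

The shortest distance is 2, and the only length-2 path is F–L–E. So there is exactly 1 shortest path.

1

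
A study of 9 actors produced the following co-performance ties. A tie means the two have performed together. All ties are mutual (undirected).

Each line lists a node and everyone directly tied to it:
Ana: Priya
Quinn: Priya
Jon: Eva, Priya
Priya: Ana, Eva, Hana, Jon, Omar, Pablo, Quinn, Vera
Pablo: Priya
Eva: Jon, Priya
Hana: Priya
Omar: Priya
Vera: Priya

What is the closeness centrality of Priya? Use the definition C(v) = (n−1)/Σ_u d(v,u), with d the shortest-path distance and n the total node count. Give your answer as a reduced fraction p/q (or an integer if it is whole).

1

Distances from Priya: Ana:1, Eva:1, Hana:1, Jon:1, Omar:1, Pablo:1, Quinn:1, Vera:1. Sum = 8.
n = 9, so closeness = 8/8 = 1.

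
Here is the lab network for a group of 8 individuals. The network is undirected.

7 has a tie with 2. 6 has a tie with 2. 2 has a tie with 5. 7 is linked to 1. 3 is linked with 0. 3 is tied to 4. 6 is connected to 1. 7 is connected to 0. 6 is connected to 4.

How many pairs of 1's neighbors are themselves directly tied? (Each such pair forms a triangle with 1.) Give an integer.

1's neighbors are 6 and 7, but none of them are tied to each other, so no triangle contains 1.

0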